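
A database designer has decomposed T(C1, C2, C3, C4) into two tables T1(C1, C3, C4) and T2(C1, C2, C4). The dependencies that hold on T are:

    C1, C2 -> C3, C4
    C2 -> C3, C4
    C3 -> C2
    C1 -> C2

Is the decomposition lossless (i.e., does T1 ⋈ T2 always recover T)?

Common attributes: T1 ∩ T2 = {C1, C4}.
Closure of {C1, C4}: C1 → C2 applies, adding C2; C1, C2 → C3, C4 applies, adding C3. So (C1, C4)⁺ = {C1, C2, C3, C4}.
This closure contains every attribute of T1, so T1 ∩ T2 → T1. The join is lossless.

Yes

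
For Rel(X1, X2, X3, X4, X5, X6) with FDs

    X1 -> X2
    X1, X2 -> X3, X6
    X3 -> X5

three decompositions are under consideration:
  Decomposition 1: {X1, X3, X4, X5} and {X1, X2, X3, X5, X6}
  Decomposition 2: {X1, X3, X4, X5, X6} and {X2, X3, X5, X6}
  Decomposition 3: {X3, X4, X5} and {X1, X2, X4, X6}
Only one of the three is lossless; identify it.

Decomposition 1: common = {X1, X3, X5}, closure = {X1, X2, X3, X5, X6} → lossless.
Decomposition 2: common = {X3, X5, X6}, closure = {X3, X5, X6} → lossy.
Decomposition 3: common = {X4}, closure = {X4} → lossy.

Decomposition 1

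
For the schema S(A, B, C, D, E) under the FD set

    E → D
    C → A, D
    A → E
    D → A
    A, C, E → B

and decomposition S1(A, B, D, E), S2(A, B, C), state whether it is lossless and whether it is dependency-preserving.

lossless and dependency-preserving

Lossless test: (A, B)⁺ = {A, B, D, E}, which contains all of one fragment — lossless.
Dependency preservation: C → A, D; A, C, E → B are not contained in any single fragment, but the restricted closure of each left-hand side across the fragments still reaches the right-hand side; the remaining FDs each lie inside some fragment. All dependencies are preserved.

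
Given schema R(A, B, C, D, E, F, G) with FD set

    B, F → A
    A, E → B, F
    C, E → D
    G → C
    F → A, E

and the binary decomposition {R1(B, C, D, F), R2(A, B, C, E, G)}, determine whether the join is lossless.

Common attributes: R1 ∩ R2 = {B, C}.
No dependency enlarges {B, C}, so (B, C)⁺ = {B, C}.
The closure contains neither all of R1 = {B, C, D, F} nor all of R2 = {A, B, C, E, G}, so the common attributes are not a superkey of either fragment. The join is lossy.

No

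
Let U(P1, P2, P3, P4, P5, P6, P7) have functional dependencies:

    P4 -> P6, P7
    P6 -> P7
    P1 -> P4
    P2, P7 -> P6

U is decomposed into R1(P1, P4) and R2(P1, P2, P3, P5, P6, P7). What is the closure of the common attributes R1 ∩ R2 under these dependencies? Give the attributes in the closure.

P1, P4, P6, P7

R1 ∩ R2 = {P1}.
P1 → P4 applies, adding P4
P4 → P6, P7 applies, adding P6, P7
Closure: {P1, P4, P6, P7}.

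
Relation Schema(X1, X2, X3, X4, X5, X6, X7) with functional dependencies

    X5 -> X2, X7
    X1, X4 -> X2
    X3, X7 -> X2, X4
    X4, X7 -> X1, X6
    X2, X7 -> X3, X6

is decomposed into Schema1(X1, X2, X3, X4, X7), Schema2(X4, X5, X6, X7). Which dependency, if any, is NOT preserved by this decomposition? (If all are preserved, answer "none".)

none

X5 → X2, X7: restricted closure across fragments reaches X2, X7.
X1, X4 → X2 lies within Schema1.
X3, X7 → X2, X4 lies within Schema1.
X4, X7 → X1, X6: restricted closure across fragments reaches X1, X6.
X2, X7 → X3, X6: restricted closure across fragments reaches X3, X6.
Every dependency is enforceable on the fragments, so the decomposition is dependency-preserving.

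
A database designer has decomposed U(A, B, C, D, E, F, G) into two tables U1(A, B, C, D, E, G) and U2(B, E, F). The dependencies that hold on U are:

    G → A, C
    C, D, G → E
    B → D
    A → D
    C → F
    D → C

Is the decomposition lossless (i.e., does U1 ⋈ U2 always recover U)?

Yes

Common attributes: U1 ∩ U2 = {B, E}.
Closure of {B, E}: B → D applies, adding D; D → C applies, adding C; C → F applies, adding F. So (B, E)⁺ = {B, C, D, E, F}.
This closure contains every attribute of U2, so U1 ∩ U2 → U2. The join is lossless.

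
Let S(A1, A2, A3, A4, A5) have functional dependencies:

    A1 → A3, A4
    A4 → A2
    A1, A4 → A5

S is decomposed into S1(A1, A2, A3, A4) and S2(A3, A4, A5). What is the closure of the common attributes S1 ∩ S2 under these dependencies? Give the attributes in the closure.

A2, A3, A4

S1 ∩ S2 = {A3, A4}.
A4 → A2 applies, adding A2
Closure: {A2, A3, A4}.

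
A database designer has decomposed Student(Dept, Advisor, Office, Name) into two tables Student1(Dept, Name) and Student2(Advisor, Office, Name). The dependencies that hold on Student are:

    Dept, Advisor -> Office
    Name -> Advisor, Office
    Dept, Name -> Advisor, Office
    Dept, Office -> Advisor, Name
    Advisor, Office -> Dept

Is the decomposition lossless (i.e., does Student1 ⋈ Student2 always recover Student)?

Yes

Common attributes: Student1 ∩ Student2 = {Name}.
Closure of {Name}: Name → Advisor, Office applies, adding Advisor, Office; Advisor, Office → Dept applies, adding Dept. So (Name)⁺ = {Dept, Advisor, Office, Name}.
This closure contains every attribute of Student1, so Student1 ∩ Student2 → Student1. The join is lossless.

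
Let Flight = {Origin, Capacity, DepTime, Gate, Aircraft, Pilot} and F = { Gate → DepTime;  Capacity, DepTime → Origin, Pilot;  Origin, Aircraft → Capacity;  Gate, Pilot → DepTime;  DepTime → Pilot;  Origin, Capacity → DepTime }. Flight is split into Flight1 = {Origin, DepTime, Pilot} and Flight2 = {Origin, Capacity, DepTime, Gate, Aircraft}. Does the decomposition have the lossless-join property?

Yes

Common attributes: Flight1 ∩ Flight2 = {Origin, DepTime}.
Closure of {Origin, DepTime}: DepTime → Pilot applies, adding Pilot. So (Origin, DepTime)⁺ = {Origin, DepTime, Pilot}.
This closure contains every attribute of Flight1, so Flight1 ∩ Flight2 → Flight1. The join is lossless.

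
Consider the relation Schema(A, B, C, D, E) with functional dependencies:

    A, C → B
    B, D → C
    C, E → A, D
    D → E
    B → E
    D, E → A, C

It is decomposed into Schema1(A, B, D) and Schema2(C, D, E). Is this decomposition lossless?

Common attributes: Schema1 ∩ Schema2 = {D}.
Closure of {D}: D → E applies, adding E; D, E → A, C applies, adding A, C; A, C → B applies, adding B. So (D)⁺ = {A, B, C, D, E}.
This closure contains every attribute of Schema1, so Schema1 ∩ Schema2 → Schema1. The join is lossless.

Yes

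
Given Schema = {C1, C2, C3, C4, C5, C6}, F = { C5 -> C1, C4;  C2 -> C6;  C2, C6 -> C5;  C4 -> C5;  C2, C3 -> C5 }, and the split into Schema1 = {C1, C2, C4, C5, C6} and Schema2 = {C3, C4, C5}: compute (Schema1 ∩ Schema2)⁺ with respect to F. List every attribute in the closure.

Schema1 ∩ Schema2 = {C4, C5}.
C5 → C1, C4 applies, adding C1
Closure: {C1, C4, C5}.

C1, C4, C5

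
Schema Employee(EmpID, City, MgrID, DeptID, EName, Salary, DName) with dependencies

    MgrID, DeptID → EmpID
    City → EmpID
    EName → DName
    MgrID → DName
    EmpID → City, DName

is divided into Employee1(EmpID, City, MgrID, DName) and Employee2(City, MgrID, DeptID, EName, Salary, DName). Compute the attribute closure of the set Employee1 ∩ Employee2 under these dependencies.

EmpID, City, MgrID, DName

Employee1 ∩ Employee2 = {City, MgrID, DName}.
City → EmpID applies, adding EmpID
Closure: {EmpID, City, MgrID, DName}.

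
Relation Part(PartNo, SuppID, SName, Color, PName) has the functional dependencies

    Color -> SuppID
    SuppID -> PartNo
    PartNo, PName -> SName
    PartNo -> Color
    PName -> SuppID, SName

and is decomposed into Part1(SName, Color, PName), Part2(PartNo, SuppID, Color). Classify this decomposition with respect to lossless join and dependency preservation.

Lossless test: (Color)⁺ = {PartNo, SuppID, Color}, which contains all of one fragment — lossless.
Dependency preservation: PartNo, PName → SName; PName → SuppID, SName are not contained in any single fragment, but the restricted closure of each left-hand side across the fragments still reaches the right-hand side; the remaining FDs each lie inside some fragment. All dependencies are preserved.

lossless and dependency-preserving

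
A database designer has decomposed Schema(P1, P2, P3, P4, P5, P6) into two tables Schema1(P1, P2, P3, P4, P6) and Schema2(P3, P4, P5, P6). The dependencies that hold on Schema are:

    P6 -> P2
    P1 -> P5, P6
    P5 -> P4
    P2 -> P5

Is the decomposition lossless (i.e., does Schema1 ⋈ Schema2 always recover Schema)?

Common attributes: Schema1 ∩ Schema2 = {P3, P4, P6}.
Closure of {P3, P4, P6}: P6 → P2 applies, adding P2; P2 → P5 applies, adding P5. So (P3, P4, P6)⁺ = {P2, P3, P4, P5, P6}.
This closure contains every attribute of Schema2, so Schema1 ∩ Schema2 → Schema2. The join is lossless.

Yes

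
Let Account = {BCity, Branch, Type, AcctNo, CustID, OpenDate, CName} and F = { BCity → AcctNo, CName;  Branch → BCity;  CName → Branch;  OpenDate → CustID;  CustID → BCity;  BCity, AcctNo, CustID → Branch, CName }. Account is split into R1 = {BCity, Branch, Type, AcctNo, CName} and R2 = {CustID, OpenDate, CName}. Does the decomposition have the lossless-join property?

Common attributes: R1 ∩ R2 = {CName}.
Closure of {CName}: CName → Branch applies, adding Branch; Branch → BCity applies, adding BCity; BCity → AcctNo, CName applies, adding AcctNo. So (CName)⁺ = {BCity, Branch, AcctNo, CName}.
The closure contains neither all of R1 = {BCity, Branch, Type, AcctNo, CName} nor all of R2 = {CustID, OpenDate, CName}, so the common attributes are not a superkey of either fragment. The join is lossy.

No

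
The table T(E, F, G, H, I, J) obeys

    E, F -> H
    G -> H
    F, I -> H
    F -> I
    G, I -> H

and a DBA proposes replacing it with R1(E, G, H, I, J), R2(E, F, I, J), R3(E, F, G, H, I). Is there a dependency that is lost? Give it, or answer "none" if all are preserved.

none

E, F → H lies within R3.
G → H lies within R1.
F, I → H lies within R3.
F → I lies within R2.
G, I → H lies within R1.
Every dependency is enforceable on the fragments, so the decomposition is dependency-preserving.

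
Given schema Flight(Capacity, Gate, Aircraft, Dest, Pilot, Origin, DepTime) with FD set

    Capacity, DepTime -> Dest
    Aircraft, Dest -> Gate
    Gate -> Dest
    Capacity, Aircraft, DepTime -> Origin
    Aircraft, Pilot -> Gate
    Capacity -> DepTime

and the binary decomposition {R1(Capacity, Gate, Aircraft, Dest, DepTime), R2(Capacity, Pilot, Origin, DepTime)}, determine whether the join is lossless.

No

Common attributes: R1 ∩ R2 = {Capacity, DepTime}.
Closure of {Capacity, DepTime}: Capacity, DepTime → Dest applies, adding Dest. So (Capacity, DepTime)⁺ = {Capacity, Dest, DepTime}.
The closure contains neither all of R1 = {Capacity, Gate, Aircraft, Dest, DepTime} nor all of R2 = {Capacity, Pilot, Origin, DepTime}, so the common attributes are not a superkey of either fragment. The join is lossy.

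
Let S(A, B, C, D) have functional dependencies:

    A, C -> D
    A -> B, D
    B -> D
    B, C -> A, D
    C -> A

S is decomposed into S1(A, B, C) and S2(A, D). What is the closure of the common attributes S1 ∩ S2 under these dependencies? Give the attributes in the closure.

A, B, D

S1 ∩ S2 = {A}.
A → B, D applies, adding B, D
Closure: {A, B, D}.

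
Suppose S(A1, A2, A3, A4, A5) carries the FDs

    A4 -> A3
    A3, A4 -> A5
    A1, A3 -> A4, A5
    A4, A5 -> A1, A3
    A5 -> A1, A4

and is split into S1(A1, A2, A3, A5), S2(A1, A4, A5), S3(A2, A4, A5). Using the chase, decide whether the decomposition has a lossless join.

Yes

Chase test. Columns are A1, A2, A3, A4, A5; row i has aⱼ where attribute j ∈ Si, else bᵢⱼ.
Initial tableau (one row per fragment):
  row 1: a1 a2 a3 b14 a5
  row 2: a1 b22 b23 a4 a5
  row 3: b31 a2 b33 a4 a5
Rows 2 and 3 agree on A4; apply A4→A3 and equate their A3 entries.
Rows 2 and 3 agree on A4, A5; apply A4, A5→A1, A3 and equate their A1, A3 entries.
Rows 1 and 2 agree on A5; apply A5→A1, A4 and equate their A1, A4 entries.
Rows 1 and 2 agree on A4; apply A4→A3 and equate their A3 entries.
Row 1 is now all distinguished symbols — the join is lossless.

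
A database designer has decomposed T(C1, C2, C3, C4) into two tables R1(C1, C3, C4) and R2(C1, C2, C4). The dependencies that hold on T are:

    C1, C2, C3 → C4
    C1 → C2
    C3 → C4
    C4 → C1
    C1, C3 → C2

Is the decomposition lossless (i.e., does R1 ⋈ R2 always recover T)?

Yes

Common attributes: R1 ∩ R2 = {C1, C4}.
Closure of {C1, C4}: C1 → C2 applies, adding C2. So (C1, C4)⁺ = {C1, C2, C4}.
This closure contains every attribute of R2, so R1 ∩ R2 → R2. The join is lossless.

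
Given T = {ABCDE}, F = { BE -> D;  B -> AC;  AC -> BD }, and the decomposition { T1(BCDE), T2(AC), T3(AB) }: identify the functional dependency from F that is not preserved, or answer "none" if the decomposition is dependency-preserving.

Check AC → BD: no single fragment contains all of {ABCD}, and the restricted closure of {AC} across the fragments never reaches {BD}.
BE → D is preserved.
B → AC is preserved.

AC -> BD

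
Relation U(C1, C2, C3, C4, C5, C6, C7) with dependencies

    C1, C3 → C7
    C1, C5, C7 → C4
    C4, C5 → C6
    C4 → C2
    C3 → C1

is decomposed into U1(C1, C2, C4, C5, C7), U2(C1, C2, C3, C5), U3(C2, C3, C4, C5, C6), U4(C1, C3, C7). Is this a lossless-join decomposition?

Yes

Chase test. Columns are C1, C2, C3, C4, C5, C6, C7; row i has aⱼ where attribute j ∈ Ui, else bᵢⱼ.
Initial tableau (one row per fragment):
  row 1: a1 a2 b13 a4 a5 b16 a7
  row 2: a1 a2 a3 b24 a5 b26 b27
  row 3: b31 a2 a3 a4 a5 a6 b37
  row 4: a1 b42 a3 b44 b45 b46 a7
Rows 2 and 4 agree on C1, C3; apply C1, C3→C7 and equate their C7 entries.
Rows 1 and 2 agree on C1, C5, C7; apply C1, C5, C7→C4 and equate their C4 entries.
Rows 1 and 2 agree on C4, C5; apply C4, C5→C6 and equate their C6 entries.
Rows 1 and 3 agree on C4, C5; apply C4, C5→C6 and equate their C6 entries.
Rows 2 and 3 agree on C3; apply C3→C1 and equate their C1 entries.
Rows 2 and 3 agree on C1, C3; apply C1, C3→C7 and equate their C7 entries.
Row 2 is now all distinguished symbols — the join is lossless.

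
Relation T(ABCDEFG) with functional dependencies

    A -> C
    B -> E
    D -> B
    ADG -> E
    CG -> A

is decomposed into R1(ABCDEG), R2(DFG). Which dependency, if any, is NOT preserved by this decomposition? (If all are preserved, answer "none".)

A → C lies within R1.
B → E lies within R1.
D → B lies within R1.
ADG → E lies within R1.
CG → A lies within R1.
Every dependency is enforceable on the fragments, so the decomposition is dependency-preserving.

none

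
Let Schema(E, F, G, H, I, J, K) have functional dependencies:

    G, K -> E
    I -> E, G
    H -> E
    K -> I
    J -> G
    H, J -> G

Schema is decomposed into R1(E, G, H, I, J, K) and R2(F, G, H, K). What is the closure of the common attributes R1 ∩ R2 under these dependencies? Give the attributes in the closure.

R1 ∩ R2 = {G, H, K}.
G, K → E applies, adding E
K → I applies, adding I
Closure: {E, G, H, I, K}.

E, G, H, I, K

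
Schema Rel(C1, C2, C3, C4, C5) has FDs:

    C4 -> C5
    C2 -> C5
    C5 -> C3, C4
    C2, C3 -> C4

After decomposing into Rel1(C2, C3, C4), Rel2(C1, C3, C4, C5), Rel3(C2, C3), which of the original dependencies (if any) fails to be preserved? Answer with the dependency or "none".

C4 → C5 lies within Rel2.
C2 → C5: restricted closure across fragments reaches C5.
C5 → C3, C4 lies within Rel2.
C2, C3 → C4 lies within Rel1.
Every dependency is enforceable on the fragments, so the decomposition is dependency-preserving.

none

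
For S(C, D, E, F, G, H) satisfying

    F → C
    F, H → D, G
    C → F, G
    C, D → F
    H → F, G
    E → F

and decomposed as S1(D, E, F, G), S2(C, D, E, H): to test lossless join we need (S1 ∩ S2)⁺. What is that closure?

C, D, E, F, G

S1 ∩ S2 = {D, E}.
E → F applies, adding F
F → C applies, adding C
C → F, G applies, adding G
Closure: {C, D, E, F, G}.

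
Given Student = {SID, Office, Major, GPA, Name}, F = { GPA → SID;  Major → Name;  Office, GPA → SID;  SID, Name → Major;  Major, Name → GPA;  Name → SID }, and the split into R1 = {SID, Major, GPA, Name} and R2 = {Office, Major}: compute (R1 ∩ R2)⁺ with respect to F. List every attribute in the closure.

R1 ∩ R2 = {Major}.
Major → Name applies, adding Name
Major, Name → GPA applies, adding GPA
Name → SID applies, adding SID
Closure: {SID, Major, GPA, Name}.

SID, Major, GPA, Name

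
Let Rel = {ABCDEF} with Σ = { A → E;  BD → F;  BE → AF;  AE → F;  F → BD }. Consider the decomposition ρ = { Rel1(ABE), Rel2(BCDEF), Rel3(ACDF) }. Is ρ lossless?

Chase test. Columns are ABCDEF; row i has aⱼ where attribute j ∈ Reli, else bᵢⱼ.
Initial tableau (one row per fragment):
  row 1: a1 a2 b13 b14 a5 b16
  row 2: b21 a2 a3 a4 a5 a6
  row 3: a1 b32 a3 a4 b35 a6
Rows 1 and 3 agree on A; apply A→E and equate their E entries.
Rows 1 and 2 agree on BE; apply BE→AF and equate their AF entries.
Rows 1 and 2 agree on F; apply F→BD and equate their BD entries.
Rows 1 and 3 agree on F; apply F→BD and equate their BD entries.
Row 2 is now all distinguished symbols — the join is lossless.

Yes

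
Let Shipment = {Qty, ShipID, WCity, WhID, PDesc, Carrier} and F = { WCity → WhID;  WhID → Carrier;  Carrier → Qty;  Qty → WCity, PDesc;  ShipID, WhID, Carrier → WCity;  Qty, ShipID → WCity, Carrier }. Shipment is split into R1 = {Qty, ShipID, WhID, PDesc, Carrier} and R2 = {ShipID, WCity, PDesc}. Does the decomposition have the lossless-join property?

Common attributes: R1 ∩ R2 = {ShipID, PDesc}.
No dependency enlarges {ShipID, PDesc}, so (ShipID, PDesc)⁺ = {ShipID, PDesc}.
The closure contains neither all of R1 = {Qty, ShipID, WhID, PDesc, Carrier} nor all of R2 = {ShipID, WCity, PDesc}, so the common attributes are not a superkey of either fragment. The join is lossy.

No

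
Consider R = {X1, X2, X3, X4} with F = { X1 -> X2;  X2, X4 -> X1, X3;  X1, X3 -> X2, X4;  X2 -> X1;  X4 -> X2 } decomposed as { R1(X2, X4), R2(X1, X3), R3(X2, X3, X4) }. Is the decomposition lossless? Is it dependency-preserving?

lossy and not dependency-preserving

Lossless test (chase): Rows 1 and 3 agree on X2, X4; apply X2, X4→X1, X3 and equate their X1, X3 entries. No row becomes fully distinguished — the join is lossy.
Dependency preservation: the restricted closure of {X1} across the fragments never reaches {X2}, so X1 → X2 cannot be enforced without a join — not preserved.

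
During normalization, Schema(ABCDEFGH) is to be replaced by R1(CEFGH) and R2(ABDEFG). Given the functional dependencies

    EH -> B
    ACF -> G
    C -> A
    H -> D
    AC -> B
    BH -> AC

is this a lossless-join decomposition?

No

Common attributes: R1 ∩ R2 = {EFG}.
No dependency enlarges {EFG}, so (EFG)⁺ = {EFG}.
The closure contains neither all of R1 = {CEFGH} nor all of R2 = {ABDEFG}, so the common attributes are not a superkey of either fragment. The join is lossy.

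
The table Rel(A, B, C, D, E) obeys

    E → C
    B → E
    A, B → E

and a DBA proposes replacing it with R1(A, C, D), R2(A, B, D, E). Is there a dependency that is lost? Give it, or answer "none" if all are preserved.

Check E → C: no single fragment contains all of {C, E}, and the restricted closure of {E} across the fragments never reaches {C}.
B → E is preserved.
A, B → E is preserved.

E → C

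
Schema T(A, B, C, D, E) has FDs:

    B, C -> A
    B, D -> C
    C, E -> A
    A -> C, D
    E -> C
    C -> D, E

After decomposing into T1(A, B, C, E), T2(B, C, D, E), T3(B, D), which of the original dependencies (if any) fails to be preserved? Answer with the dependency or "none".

none

B, C → A lies within T1.
B, D → C lies within T2.
C, E → A lies within T1.
A → C, D: restricted closure across fragments reaches C, D.
E → C lies within T1.
C → D, E lies within T2.
Every dependency is enforceable on the fragments, so the decomposition is dependency-preserving.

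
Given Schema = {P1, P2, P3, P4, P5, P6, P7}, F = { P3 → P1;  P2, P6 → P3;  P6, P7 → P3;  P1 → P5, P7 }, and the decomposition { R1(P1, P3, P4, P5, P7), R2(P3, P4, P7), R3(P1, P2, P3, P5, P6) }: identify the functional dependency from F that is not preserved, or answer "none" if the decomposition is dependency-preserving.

Check P6, P7 → P3: no single fragment contains all of {P3, P6, P7}, and the restricted closure of {P6, P7} across the fragments never reaches {P3}.
P3 → P1 is preserved.
P2, P6 → P3 is preserved.
P1 → P5, P7 is preserved.

P6, P7 → P3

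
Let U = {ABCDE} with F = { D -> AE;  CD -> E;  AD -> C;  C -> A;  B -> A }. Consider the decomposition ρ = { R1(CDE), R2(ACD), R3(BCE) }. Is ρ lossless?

No

Chase test. Columns are ABCDE; row i has aⱼ where attribute j ∈ Ri, else bᵢⱼ.
Initial tableau (one row per fragment):
  row 1: b11 b12 a3 a4 a5
  row 2: a1 b22 a3 a4 b25
  row 3: b31 a2 a3 b34 a5
Rows 1 and 2 agree on D; apply D→AE and equate their AE entries.
Rows 1 and 3 agree on C; apply C→A and equate their A entries.
No row becomes fully distinguished — the join is lossy.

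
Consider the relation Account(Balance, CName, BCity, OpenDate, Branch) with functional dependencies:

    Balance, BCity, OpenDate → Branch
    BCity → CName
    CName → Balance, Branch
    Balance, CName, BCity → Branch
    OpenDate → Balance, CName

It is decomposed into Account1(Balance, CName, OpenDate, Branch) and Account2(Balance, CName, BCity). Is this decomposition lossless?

Common attributes: Account1 ∩ Account2 = {Balance, CName}.
Closure of {Balance, CName}: CName → Balance, Branch applies, adding Branch. So (Balance, CName)⁺ = {Balance, CName, Branch}.
The closure contains neither all of Account1 = {Balance, CName, OpenDate, Branch} nor all of Account2 = {Balance, CName, BCity}, so the common attributes are not a superkey of either fragment. The join is lossy.

No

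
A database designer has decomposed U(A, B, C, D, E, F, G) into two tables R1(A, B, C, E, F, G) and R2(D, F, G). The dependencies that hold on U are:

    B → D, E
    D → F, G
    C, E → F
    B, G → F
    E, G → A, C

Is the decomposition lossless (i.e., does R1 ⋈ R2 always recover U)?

Common attributes: R1 ∩ R2 = {F, G}.
No dependency enlarges {F, G}, so (F, G)⁺ = {F, G}.
The closure contains neither all of R1 = {A, B, C, E, F, G} nor all of R2 = {D, F, G}, so the common attributes are not a superkey of either fragment. The join is lossy.

No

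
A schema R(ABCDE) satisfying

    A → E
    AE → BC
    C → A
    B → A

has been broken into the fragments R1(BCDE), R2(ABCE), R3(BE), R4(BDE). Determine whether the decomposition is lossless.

Yes

Chase test. Columns are ABCDE; row i has aⱼ where attribute j ∈ Ri, else bᵢⱼ.
Initial tableau (one row per fragment):
  row 1: b11 a2 a3 a4 a5
  row 2: a1 a2 a3 b24 a5
  row 3: b31 a2 b33 b34 a5
  row 4: b41 a2 b43 a4 a5
Rows 1 and 2 agree on C; apply C→A and equate their A entries.
Rows 1 and 3 agree on B; apply B→A and equate their A entries.
Rows 1 and 4 agree on B; apply B→A and equate their A entries.
Rows 1 and 3 agree on AE; apply AE→BC and equate their BC entries.
Rows 1 and 4 agree on AE; apply AE→BC and equate their BC entries.
Row 1 is now all distinguished symbols — the join is lossless.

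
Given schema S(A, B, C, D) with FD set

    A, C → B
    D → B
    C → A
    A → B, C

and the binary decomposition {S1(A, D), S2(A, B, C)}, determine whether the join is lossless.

Yes

Common attributes: S1 ∩ S2 = {A}.
Closure of {A}: A → B, C applies, adding B, C. So (A)⁺ = {A, B, C}.
This closure contains every attribute of S2, so S1 ∩ S2 → S2. The join is lossless.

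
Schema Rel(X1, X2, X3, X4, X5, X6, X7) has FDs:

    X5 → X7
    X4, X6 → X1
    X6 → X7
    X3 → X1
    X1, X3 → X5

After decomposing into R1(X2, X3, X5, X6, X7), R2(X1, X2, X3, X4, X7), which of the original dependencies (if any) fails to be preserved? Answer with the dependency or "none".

X4, X6 → X1

Check X4, X6 → X1: no single fragment contains all of {X1, X4, X6}, and the restricted closure of {X4, X6} across the fragments never reaches {X1}.
X5 → X7 is preserved.
X6 → X7 is preserved.
X3 → X1 is preserved.
X1, X3 → X5 is preserved.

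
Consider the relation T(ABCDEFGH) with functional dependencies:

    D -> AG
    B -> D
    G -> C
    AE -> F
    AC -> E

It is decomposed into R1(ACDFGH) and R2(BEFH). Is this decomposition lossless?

Common attributes: R1 ∩ R2 = {FH}.
No dependency enlarges {FH}, so (FH)⁺ = {FH}.
The closure contains neither all of R1 = {ACDFGH} nor all of R2 = {BEFH}, so the common attributes are not a superkey of either fragment. The join is lossy.

No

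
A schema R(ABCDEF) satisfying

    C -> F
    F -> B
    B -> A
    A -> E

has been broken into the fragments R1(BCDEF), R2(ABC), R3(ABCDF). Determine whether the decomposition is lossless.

Chase test. Columns are ABCDEF; row i has aⱼ where attribute j ∈ Ri, else bᵢⱼ.
Initial tableau (one row per fragment):
  row 1: b11 a2 a3 a4 a5 a6
  row 2: a1 a2 a3 b24 b25 b26
  row 3: a1 a2 a3 a4 b35 a6
Rows 1 and 2 agree on C; apply C→F and equate their F entries.
Rows 1 and 2 agree on B; apply B→A and equate their A entries.
Rows 1 and 2 agree on A; apply A→E and equate their E entries.
Rows 1 and 3 agree on A; apply A→E and equate their E entries.
Row 1 is now all distinguished symbols — the join is lossless.

Yes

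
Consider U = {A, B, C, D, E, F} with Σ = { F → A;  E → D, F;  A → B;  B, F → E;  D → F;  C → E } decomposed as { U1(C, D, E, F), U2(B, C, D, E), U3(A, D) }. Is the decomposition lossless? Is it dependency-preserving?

lossless but not dependency-preserving

Lossless test (chase): Rows 1 and 2 agree on E; apply E→D, F and equate their D, F entries. Rows 1 and 3 agree on D; apply D→F and equate their F entries. Rows 1 and 2 agree on F; apply F→A and equate their A entries. Rows 1 and 3 agree on F; apply F→A and equate their A entries. Rows 1 and 2 agree on A; apply A→B and equate their B entries. Rows 1 and 3 agree on A; apply A→B and equate their B entries. Rows 1 and 3 agree on B, F; apply B, F→E and equate their E entries. Row 1 is now all distinguished symbols — the join is lossless.
Dependency preservation: the restricted closure of {A} across the fragments never reaches {B}, so A → B cannot be enforced without a join — not preserved.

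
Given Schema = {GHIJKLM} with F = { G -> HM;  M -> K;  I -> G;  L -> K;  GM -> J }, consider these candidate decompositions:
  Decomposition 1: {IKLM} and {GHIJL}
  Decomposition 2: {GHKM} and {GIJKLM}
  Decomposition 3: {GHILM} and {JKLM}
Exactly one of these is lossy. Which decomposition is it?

Decomposition 1: common = {IL}, closure = {GHIJKLM} → lossless.
Decomposition 2: common = {GKM}, closure = {GHJKM} → lossless.
Decomposition 3: common = {LM}, closure = {KLM} → lossy.

Decomposition 3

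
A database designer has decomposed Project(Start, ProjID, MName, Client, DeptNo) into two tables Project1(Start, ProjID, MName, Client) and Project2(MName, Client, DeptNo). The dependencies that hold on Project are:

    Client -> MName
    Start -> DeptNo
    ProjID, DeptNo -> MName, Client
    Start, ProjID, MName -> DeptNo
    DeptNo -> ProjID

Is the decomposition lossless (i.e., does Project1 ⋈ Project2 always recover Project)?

No

Common attributes: Project1 ∩ Project2 = {MName, Client}.
No dependency enlarges {MName, Client}, so (MName, Client)⁺ = {MName, Client}.
The closure contains neither all of Project1 = {Start, ProjID, MName, Client} nor all of Project2 = {MName, Client, DeptNo}, so the common attributes are not a superkey of either fragment. The join is lossy.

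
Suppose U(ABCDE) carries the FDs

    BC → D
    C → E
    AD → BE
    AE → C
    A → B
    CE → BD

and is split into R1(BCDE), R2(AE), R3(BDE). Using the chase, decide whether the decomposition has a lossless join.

Chase test. Columns are ABCDE; row i has aⱼ where attribute j ∈ Ri, else bᵢⱼ.
Initial tableau (one row per fragment):
  row 1: b11 a2 a3 a4 a5
  row 2: a1 b22 b23 b24 a5
  row 3: b31 a2 b33 a4 a5
No row becomes fully distinguished — the join is lossy.

No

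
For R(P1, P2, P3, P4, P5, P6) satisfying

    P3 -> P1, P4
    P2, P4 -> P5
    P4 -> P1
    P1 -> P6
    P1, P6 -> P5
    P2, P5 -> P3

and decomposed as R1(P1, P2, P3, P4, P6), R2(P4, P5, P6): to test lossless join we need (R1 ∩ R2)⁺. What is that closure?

P1, P4, P5, P6

R1 ∩ R2 = {P4, P6}.
P4 → P1 applies, adding P1
P1, P6 → P5 applies, adding P5
Closure: {P1, P4, P5, P6}.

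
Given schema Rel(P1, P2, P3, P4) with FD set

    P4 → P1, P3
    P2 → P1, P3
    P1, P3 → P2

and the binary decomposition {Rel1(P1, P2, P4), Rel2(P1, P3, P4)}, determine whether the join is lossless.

Yes

Common attributes: Rel1 ∩ Rel2 = {P1, P4}.
Closure of {P1, P4}: P4 → P1, P3 applies, adding P3; P1, P3 → P2 applies, adding P2. So (P1, P4)⁺ = {P1, P2, P3, P4}.
This closure contains every attribute of Rel1, so Rel1 ∩ Rel2 → Rel1. The join is lossless.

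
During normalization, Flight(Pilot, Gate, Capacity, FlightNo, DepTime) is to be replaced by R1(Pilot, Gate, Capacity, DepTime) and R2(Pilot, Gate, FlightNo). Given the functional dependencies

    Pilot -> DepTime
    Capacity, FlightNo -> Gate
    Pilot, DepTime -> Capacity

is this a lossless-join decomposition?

Yes

Common attributes: R1 ∩ R2 = {Pilot, Gate}.
Closure of {Pilot, Gate}: Pilot → DepTime applies, adding DepTime; Pilot, DepTime → Capacity applies, adding Capacity. So (Pilot, Gate)⁺ = {Pilot, Gate, Capacity, DepTime}.
This closure contains every attribute of R1, so R1 ∩ R2 → R1. The join is lossless.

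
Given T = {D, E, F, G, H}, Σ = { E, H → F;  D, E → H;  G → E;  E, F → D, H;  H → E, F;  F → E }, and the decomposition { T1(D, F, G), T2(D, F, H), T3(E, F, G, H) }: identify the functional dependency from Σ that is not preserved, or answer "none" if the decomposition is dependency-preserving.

Check D, E → H: no single fragment contains all of {D, E, H}, and the restricted closure of {D, E} across the fragments never reaches {H}.
E, H → F is preserved.
G → E is preserved.
E, F → D, H is preserved.
H → E, F is preserved.
F → E is preserved.

D, E → H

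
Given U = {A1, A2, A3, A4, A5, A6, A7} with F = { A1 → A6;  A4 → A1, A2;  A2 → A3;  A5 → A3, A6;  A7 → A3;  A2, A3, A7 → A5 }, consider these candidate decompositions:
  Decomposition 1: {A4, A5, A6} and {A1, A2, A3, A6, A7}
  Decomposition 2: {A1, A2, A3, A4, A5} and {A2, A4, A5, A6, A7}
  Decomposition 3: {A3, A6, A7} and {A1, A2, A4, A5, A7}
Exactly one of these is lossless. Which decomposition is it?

Decomposition 2

Decomposition 1: common = {A6}, closure = {A6} → lossy.
Decomposition 2: common = {A2, A4, A5}, closure = {A1, A2, A3, A4, A5, A6} → lossless.
Decomposition 3: common = {A7}, closure = {A3, A7} → lossy.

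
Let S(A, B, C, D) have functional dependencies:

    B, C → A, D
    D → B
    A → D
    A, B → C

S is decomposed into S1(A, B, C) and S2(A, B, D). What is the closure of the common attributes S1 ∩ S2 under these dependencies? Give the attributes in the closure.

A, B, C, D

S1 ∩ S2 = {A, B}.
A → D applies, adding D
A, B → C applies, adding C
Closure: {A, B, C, D}.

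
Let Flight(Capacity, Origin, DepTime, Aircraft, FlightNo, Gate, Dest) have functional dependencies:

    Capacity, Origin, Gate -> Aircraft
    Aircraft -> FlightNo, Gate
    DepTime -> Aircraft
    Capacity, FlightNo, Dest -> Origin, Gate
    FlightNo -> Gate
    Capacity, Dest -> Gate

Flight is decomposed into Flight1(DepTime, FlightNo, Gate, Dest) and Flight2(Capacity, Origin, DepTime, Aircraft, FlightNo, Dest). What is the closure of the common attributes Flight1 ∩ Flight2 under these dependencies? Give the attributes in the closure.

DepTime, Aircraft, FlightNo, Gate, Dest

Flight1 ∩ Flight2 = {DepTime, FlightNo, Dest}.
DepTime → Aircraft applies, adding Aircraft
FlightNo → Gate applies, adding Gate
Closure: {DepTime, Aircraft, FlightNo, Gate, Dest}.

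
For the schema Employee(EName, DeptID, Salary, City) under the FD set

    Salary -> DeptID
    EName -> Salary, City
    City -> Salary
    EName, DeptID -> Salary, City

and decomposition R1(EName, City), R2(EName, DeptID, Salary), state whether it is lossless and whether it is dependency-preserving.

Lossless test: (EName)⁺ = {EName, DeptID, Salary, City}, which contains all of one fragment — lossless.
Dependency preservation: the restricted closure of {City} across the fragments never reaches {Salary}, so City → Salary cannot be enforced without a join — not preserved.

lossless but not dependency-preserving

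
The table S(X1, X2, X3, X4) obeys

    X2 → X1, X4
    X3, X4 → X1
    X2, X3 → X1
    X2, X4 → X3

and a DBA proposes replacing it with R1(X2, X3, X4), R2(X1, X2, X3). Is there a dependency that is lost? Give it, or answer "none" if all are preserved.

Check X3, X4 → X1: no single fragment contains all of {X1, X3, X4}, and the restricted closure of {X3, X4} across the fragments never reaches {X1}.
X2 → X1, X4 is preserved.
X2, X3 → X1 is preserved.
X2, X4 → X3 is preserved.

X3, X4 → X1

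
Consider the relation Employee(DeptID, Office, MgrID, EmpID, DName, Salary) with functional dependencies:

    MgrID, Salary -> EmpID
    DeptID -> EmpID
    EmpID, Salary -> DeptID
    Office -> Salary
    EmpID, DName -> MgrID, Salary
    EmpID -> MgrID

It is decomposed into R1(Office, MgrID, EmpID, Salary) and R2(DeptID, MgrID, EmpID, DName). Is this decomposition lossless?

Common attributes: R1 ∩ R2 = {MgrID, EmpID}.
No dependency enlarges {MgrID, EmpID}, so (MgrID, EmpID)⁺ = {MgrID, EmpID}.
The closure contains neither all of R1 = {Office, MgrID, EmpID, Salary} nor all of R2 = {DeptID, MgrID, EmpID, DName}, so the common attributes are not a superkey of either fragment. The join is lossy.

No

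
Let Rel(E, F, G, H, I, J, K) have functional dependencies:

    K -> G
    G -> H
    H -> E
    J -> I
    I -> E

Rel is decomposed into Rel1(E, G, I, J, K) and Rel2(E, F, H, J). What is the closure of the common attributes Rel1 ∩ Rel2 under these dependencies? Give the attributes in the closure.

Rel1 ∩ Rel2 = {E, J}.
J → I applies, adding I
Closure: {E, I, J}.

E, I, J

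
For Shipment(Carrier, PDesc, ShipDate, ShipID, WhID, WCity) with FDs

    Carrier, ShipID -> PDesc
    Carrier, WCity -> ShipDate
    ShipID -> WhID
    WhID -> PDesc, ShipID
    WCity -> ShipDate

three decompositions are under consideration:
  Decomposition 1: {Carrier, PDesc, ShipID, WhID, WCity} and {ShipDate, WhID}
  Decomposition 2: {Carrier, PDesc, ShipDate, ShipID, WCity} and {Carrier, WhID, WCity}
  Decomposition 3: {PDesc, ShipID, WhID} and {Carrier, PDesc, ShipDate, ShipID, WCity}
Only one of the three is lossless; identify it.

Decomposition 3

Decomposition 1: common = {WhID}, closure = {PDesc, ShipID, WhID} → lossy.
Decomposition 2: common = {Carrier, WCity}, closure = {Carrier, ShipDate, WCity} → lossy.
Decomposition 3: common = {PDesc, ShipID}, closure = {PDesc, ShipID, WhID} → lossless.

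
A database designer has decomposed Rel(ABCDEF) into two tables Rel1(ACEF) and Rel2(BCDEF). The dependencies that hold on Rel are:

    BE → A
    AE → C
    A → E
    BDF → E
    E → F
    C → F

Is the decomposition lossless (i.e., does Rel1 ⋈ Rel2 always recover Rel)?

No

Common attributes: Rel1 ∩ Rel2 = {CEF}.
No dependency enlarges {CEF}, so (CEF)⁺ = {CEF}.
The closure contains neither all of Rel1 = {ACEF} nor all of Rel2 = {BCDEF}, so the common attributes are not a superkey of either fragment. The join is lossy.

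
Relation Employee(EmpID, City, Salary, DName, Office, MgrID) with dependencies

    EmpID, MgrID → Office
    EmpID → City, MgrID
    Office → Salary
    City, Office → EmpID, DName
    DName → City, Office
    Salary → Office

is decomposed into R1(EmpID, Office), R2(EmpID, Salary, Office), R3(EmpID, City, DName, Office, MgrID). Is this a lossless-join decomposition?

Yes

Chase test. Columns are EmpID, City, Salary, DName, Office, MgrID; row i has aⱼ where attribute j ∈ Ri, else bᵢⱼ.
Initial tableau (one row per fragment):
  row 1: a1 b12 b13 b14 a5 b16
  row 2: a1 b22 a3 b24 a5 b26
  row 3: a1 a2 b33 a4 a5 a6
Rows 1 and 2 agree on EmpID; apply EmpID→City, MgrID and equate their City, MgrID entries.
Rows 1 and 3 agree on EmpID; apply EmpID→City, MgrID and equate their City, MgrID entries.
Rows 1 and 2 agree on Office; apply Office→Salary and equate their Salary entries.
Rows 1 and 3 agree on Office; apply Office→Salary and equate their Salary entries.
Rows 1 and 2 agree on City, Office; apply City, Office→EmpID, DName and equate their EmpID, DName entries.
Rows 1 and 3 agree on City, Office; apply City, Office→EmpID, DName and equate their EmpID, DName entries.
Row 1 is now all distinguished symbols — the join is lossless.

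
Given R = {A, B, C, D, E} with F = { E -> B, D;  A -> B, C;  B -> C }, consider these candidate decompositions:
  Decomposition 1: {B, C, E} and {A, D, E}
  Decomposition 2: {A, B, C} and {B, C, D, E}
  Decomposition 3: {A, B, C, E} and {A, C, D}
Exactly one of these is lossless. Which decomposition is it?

Decomposition 1

Decomposition 1: common = {E}, closure = {B, C, D, E} → lossless.
Decomposition 2: common = {B, C}, closure = {B, C} → lossy.
Decomposition 3: common = {A, C}, closure = {A, B, C} → lossy.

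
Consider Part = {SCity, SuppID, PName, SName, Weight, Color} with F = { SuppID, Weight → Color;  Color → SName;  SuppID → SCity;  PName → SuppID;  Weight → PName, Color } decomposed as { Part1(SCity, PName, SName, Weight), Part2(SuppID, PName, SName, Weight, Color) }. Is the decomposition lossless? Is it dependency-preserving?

lossless but not dependency-preserving

Lossless test: (PName, SName, Weight)⁺ = {SCity, SuppID, PName, SName, Weight, Color}, which contains all of one fragment — lossless.
Dependency preservation: the restricted closure of {SuppID} across the fragments never reaches {SCity}, so SuppID → SCity cannot be enforced without a join — not preserved.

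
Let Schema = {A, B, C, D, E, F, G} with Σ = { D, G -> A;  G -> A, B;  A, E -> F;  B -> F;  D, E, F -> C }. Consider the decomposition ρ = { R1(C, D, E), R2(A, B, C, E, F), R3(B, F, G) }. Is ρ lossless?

No

Chase test. Columns are A, B, C, D, E, F, G; row i has aⱼ where attribute j ∈ Ri, else bᵢⱼ.
Initial tableau (one row per fragment):
  row 1: b11 b12 a3 a4 a5 b16 b17
  row 2: a1 a2 a3 b24 a5 a6 b27
  row 3: b31 a2 b33 b34 b35 a6 a7
No row becomes fully distinguished — the join is lossy.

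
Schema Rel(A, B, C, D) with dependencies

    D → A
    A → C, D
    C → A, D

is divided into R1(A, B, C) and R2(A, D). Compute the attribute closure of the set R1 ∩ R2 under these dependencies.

R1 ∩ R2 = {A}.
A → C, D applies, adding C, D
Closure: {A, C, D}.

A, C, D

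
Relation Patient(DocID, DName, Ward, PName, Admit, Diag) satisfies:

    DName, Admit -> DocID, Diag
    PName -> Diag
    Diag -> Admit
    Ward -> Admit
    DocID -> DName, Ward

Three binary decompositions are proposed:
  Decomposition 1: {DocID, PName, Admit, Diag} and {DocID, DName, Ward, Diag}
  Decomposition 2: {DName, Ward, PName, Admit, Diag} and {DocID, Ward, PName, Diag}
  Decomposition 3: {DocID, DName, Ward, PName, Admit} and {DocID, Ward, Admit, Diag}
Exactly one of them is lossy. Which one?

Decomposition 2

Decomposition 1: common = {DocID, Diag}, closure = {DocID, DName, Ward, Admit, Diag} → lossless.
Decomposition 2: common = {Ward, PName, Diag}, closure = {Ward, PName, Admit, Diag} → lossy.
Decomposition 3: common = {DocID, Ward, Admit}, closure = {DocID, DName, Ward, Admit, Diag} → lossless.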